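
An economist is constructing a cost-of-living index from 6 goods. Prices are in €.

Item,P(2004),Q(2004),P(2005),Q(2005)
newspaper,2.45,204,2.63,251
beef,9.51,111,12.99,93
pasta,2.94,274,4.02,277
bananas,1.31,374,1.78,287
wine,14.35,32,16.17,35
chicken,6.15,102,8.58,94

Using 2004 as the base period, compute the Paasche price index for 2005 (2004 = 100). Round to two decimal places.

129.04

Paasche price index uses current-period quantities as weights.
ΣP(2005)·Q(2005) = 2.63×251 + 12.99×93 + 4.02×277 + 1.78×287 + 16.17×35 + 8.58×94 = 660.13 + 1208.07 + 1113.54 + 510.86 + 565.95 + 806.52 = 4865.07
ΣP(2004)·Q(2005) = 2.45×251 + 9.51×93 + 2.94×277 + 1.31×287 + 14.35×35 + 6.15×94 = 614.95 + 884.43 + 814.38 + 375.97 + 502.25 + 578.1 = 3770.08
Index = 4865.07 / 3770.08 × 100 = 129.0442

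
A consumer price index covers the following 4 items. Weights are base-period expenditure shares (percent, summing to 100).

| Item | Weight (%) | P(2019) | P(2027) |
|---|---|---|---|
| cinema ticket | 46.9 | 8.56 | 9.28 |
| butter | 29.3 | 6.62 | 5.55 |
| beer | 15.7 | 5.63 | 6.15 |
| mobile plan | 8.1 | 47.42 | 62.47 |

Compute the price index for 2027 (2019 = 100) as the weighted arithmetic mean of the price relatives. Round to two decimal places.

103.23

cinema ticket: 46.9 × (9.28/8.56) = 46.9 × 1.084112 = 50.8449
butter: 29.3 × (5.55/6.62) = 29.3 × 0.838369 = 24.5642
beer: 15.7 × (6.15/5.63) = 15.7 × 1.092362 = 17.1501
mobile plan: 8.1 × (62.47/47.42) = 8.1 × 1.317377 = 10.6708
Index = Σ wᵢ·(p₁ᵢ/p₀ᵢ) = 50.8449 + 24.5642 + 17.1501 + 10.6708 = 103.2299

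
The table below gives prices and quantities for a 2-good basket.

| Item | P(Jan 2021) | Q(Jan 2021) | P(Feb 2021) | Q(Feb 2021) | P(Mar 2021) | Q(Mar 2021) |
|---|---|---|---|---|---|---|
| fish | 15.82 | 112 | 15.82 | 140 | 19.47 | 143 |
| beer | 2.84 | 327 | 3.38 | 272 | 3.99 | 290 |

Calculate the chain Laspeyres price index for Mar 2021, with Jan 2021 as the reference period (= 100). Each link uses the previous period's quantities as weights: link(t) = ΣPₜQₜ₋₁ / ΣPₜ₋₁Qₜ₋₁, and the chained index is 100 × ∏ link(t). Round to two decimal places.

Link Jan 2021→Feb 2021:
ΣP(Feb 2021)Q(Jan 2021) = 15.82×112 + 3.38×327 = 1771.84 + 1105.26 = 2877.1
ΣP(Jan 2021)Q(Jan 2021) = 15.82×112 + 2.84×327 = 1771.84 + 928.68 = 2700.52
link = 2877.1/2700.52 = 1.065387
Link Feb 2021→Mar 2021:
ΣP(Mar 2021)Q(Feb 2021) = 19.47×140 + 3.99×272 = 2725.8 + 1085.28 = 3811.08
ΣP(Feb 2021)Q(Feb 2021) = 15.82×140 + 3.38×272 = 2214.8 + 919.36 = 3134.16
link = 3811.08/3134.16 = 1.215981
Chained index = 100 × 1.065387 × 1.215981 = 129.5491

129.55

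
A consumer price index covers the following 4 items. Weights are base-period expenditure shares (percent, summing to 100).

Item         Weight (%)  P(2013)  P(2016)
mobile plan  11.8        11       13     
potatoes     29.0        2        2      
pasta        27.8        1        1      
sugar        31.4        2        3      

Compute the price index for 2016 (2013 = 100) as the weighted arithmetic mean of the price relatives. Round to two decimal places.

117.85

mobile plan: 11.8 × (13/11) = 11.8 × 1.181818 = 13.9455
potatoes: 29.0 × (2/2) = 29.0 × 1.000000 = 29.0000
pasta: 27.8 × (1/1) = 27.8 × 1.000000 = 27.8000
sugar: 31.4 × (3/2) = 31.4 × 1.500000 = 47.1000
Index = Σ wᵢ·(p₁ᵢ/p₀ᵢ) = 13.9455 + 29.0000 + 27.8000 + 47.1000 = 117.8455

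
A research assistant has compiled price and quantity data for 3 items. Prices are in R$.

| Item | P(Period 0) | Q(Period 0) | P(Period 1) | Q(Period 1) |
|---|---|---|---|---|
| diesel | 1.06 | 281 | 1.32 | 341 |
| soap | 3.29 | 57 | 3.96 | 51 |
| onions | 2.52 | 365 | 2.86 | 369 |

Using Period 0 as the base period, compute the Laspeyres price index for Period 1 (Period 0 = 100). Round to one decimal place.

116.7

Laspeyres price index uses base-period quantities as weights.
ΣP(Period 1)·Q(Period 0) = 1.32×281 + 3.96×57 + 2.86×365 = 370.92 + 225.72 + 1043.9 = 1640.54
ΣP(Period 0)·Q(Period 0) = 1.06×281 + 3.29×57 + 2.52×365 = 297.86 + 187.53 + 919.8 = 1405.19
Index = 1640.54 / 1405.19 × 100 = 116.7486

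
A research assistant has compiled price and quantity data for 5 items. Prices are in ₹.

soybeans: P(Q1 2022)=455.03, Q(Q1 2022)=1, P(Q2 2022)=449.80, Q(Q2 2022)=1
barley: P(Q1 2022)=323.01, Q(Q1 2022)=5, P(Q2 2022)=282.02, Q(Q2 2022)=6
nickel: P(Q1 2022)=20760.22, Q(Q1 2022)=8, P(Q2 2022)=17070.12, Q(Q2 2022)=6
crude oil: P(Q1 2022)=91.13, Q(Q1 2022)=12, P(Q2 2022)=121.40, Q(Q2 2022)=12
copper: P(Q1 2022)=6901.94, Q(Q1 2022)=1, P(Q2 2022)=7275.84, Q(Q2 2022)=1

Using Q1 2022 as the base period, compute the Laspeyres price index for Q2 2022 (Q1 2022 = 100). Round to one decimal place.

Laspeyres price index uses base-period quantities as weights.
ΣP(Q2 2022)·Q(Q1 2022) = 449.80×1 + 282.02×5 + 17070.12×8 + 121.40×12 + 7275.84×1 = 449.8 + 1410.1 + 136560.96 + 1456.8 + 7275.84 = 147153.5
ΣP(Q1 2022)·Q(Q1 2022) = 455.03×1 + 323.01×5 + 20760.22×8 + 91.13×12 + 6901.94×1 = 455.03 + 1615.05 + 166081.76 + 1093.56 + 6901.94 = 176147.34
Index = 147153.5 / 176147.34 × 100 = 83.5400

83.5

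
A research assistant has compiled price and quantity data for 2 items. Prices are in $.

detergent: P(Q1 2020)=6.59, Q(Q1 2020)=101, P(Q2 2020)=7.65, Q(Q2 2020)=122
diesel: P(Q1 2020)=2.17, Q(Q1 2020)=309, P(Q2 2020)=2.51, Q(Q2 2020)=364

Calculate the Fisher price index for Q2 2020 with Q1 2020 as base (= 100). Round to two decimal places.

Laspeyres component (base-period weights):
ΣP(Q2 2020)Q(Q1 2020) = 7.65×101 + 2.51×309 = 772.65 + 775.59 = 1548.24
ΣP(Q1 2020)Q(Q1 2020) = 6.59×101 + 2.17×309 = 665.59 + 670.53 = 1336.12
L = 1548.24 / 1336.12 × 100 = 115.8758
Paasche component (current-period weights):
ΣP(Q2 2020)Q(Q2 2020) = 7.65×122 + 2.51×364 = 933.3 + 913.64 = 1846.94
ΣP(Q1 2020)Q(Q2 2020) = 6.59×122 + 2.17×364 = 803.98 + 789.88 = 1593.86
P = 1846.94 / 1593.86 × 100 = 115.8784
Fisher = √(L × P) = √(115.8758 × 115.8784) = 115.8771

115.88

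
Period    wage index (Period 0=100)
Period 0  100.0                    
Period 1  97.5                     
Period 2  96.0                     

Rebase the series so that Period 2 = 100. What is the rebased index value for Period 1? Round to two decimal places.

Rebased(Period 1) = 97.5 / 96.0 × 100 = 101.5625

101.56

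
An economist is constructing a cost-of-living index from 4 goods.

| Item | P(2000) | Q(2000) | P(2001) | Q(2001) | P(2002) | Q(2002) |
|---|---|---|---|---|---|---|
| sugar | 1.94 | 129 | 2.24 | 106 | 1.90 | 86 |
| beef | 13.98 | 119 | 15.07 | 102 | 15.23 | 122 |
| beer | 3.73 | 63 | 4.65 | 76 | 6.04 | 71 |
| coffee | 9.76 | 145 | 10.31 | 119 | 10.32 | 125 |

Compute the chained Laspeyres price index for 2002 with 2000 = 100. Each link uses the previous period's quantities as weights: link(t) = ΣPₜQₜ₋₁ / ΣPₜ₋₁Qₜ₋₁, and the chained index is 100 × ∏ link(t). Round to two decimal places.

Link 2000→2001:
ΣP(2001)Q(2000) = 2.24×129 + 15.07×119 + 4.65×63 + 10.31×145 = 288.96 + 1793.33 + 292.95 + 1494.95 = 3870.19
ΣP(2000)Q(2000) = 1.94×129 + 13.98×119 + 3.73×63 + 9.76×145 = 250.26 + 1663.62 + 234.99 + 1415.2 = 3564.07
link = 3870.19/3564.07 = 1.085891
Link 2001→2002:
ΣP(2002)Q(2001) = 1.90×106 + 15.23×102 + 6.04×76 + 10.32×119 = 201.4 + 1553.46 + 459.04 + 1228.08 = 3441.98
ΣP(2001)Q(2001) = 2.24×106 + 15.07×102 + 4.65×76 + 10.31×119 = 237.44 + 1537.14 + 353.4 + 1226.89 = 3354.87
link = 3441.98/3354.87 = 1.025965
Chained index = 100 × 1.085891 × 1.025965 = 111.4086

111.41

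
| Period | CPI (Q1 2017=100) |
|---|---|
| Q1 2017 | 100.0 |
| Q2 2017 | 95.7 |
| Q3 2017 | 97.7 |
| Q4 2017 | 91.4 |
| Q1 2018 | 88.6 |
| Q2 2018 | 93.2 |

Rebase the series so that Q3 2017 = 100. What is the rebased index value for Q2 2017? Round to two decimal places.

Rebased(Q2 2017) = 95.7 / 97.7 × 100 = 97.9529

97.95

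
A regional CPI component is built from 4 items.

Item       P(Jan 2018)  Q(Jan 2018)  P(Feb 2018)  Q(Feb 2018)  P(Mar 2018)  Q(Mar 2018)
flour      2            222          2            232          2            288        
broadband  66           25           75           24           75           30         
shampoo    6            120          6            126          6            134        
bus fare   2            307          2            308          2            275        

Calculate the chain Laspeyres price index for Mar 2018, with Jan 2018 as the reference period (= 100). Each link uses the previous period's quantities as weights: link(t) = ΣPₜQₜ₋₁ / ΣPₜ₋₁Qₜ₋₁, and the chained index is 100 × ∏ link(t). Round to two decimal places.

Link Jan 2018→Feb 2018:
ΣP(Feb 2018)Q(Jan 2018) = 2×222 + 75×25 + 6×120 + 2×307 = 444 + 1875 + 720 + 614 = 3653
ΣP(Jan 2018)Q(Jan 2018) = 2×222 + 66×25 + 6×120 + 2×307 = 444 + 1650 + 720 + 614 = 3428
link = 3653/3428 = 1.065636
Link Feb 2018→Mar 2018:
ΣP(Mar 2018)Q(Feb 2018) = 2×232 + 75×24 + 6×126 + 2×308 = 464 + 1800 + 756 + 616 = 3636
ΣP(Feb 2018)Q(Feb 2018) = 2×232 + 75×24 + 6×126 + 2×308 = 464 + 1800 + 756 + 616 = 3636
link = 3636/3636 = 1.000000
Chained index = 100 × 1.065636 × 1.000000 = 106.5636

106.56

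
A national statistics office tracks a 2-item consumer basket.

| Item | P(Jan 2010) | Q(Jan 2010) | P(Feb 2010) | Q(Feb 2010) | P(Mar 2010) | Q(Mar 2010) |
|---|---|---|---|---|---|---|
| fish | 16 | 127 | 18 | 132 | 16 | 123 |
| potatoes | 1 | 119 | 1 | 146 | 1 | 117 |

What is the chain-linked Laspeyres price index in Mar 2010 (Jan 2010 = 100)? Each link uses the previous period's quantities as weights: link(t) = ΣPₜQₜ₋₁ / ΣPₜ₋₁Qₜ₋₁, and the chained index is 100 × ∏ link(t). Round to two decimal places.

100.10

Link Jan 2010→Feb 2010:
ΣP(Feb 2010)Q(Jan 2010) = 18×127 + 1×119 = 2286 + 119 = 2405
ΣP(Jan 2010)Q(Jan 2010) = 16×127 + 1×119 = 2032 + 119 = 2151
link = 2405/2151 = 1.118085
Link Feb 2010→Mar 2010:
ΣP(Mar 2010)Q(Feb 2010) = 16×132 + 1×146 = 2112 + 146 = 2258
ΣP(Feb 2010)Q(Feb 2010) = 18×132 + 1×146 = 2376 + 146 = 2522
link = 2258/2522 = 0.895321
Chained index = 100 × 1.118085 × 0.895321 = 100.1045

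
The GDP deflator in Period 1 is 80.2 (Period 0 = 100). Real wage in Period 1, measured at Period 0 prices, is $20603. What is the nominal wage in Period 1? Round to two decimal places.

Nominal = Real × (Index/100) = 20603 × (80.2/100)
        = 20603 × 0.802 = 16523.6060

16523.61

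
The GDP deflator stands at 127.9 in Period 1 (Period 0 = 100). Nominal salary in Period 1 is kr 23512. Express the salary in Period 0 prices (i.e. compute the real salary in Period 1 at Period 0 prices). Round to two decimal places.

18383.11

Real = Nominal ÷ (Index/100) = 23512 ÷ (127.9/100)
     = 23512 ÷ 1.279 = 18383.1118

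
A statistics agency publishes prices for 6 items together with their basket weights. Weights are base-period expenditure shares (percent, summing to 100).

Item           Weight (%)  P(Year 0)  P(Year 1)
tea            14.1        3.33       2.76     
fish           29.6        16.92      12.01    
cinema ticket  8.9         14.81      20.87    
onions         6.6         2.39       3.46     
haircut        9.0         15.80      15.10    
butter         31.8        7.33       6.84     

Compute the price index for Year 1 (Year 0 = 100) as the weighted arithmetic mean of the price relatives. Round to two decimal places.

93.07

tea: 14.1 × (2.76/3.33) = 14.1 × 0.828829 = 11.6865
fish: 29.6 × (12.01/16.92) = 29.6 × 0.709811 = 21.0104
cinema ticket: 8.9 × (20.87/14.81) = 8.9 × 1.409183 = 12.5417
onions: 6.6 × (3.46/2.39) = 6.6 × 1.447699 = 9.5548
haircut: 9.0 × (15.10/15.80) = 9.0 × 0.955696 = 8.6013
butter: 31.8 × (6.84/7.33) = 31.8 × 0.933151 = 29.6742
Index = Σ wᵢ·(p₁ᵢ/p₀ᵢ) = 11.6865 + 21.0104 + 12.5417 + 9.5548 + 8.6013 + 29.6742 = 93.0689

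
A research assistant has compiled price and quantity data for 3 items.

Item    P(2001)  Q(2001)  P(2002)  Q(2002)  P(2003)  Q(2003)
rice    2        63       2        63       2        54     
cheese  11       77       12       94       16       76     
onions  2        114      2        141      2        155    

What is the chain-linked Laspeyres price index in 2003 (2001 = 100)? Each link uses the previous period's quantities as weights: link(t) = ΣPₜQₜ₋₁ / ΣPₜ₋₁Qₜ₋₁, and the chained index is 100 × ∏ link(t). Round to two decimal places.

Link 2001→2002:
ΣP(2002)Q(2001) = 2×63 + 12×77 + 2×114 = 126 + 924 + 228 = 1278
ΣP(2001)Q(2001) = 2×63 + 11×77 + 2×114 = 126 + 847 + 228 = 1201
link = 1278/1201 = 1.064113
Link 2002→2003:
ΣP(2003)Q(2002) = 2×63 + 16×94 + 2×141 = 126 + 1504 + 282 = 1912
ΣP(2002)Q(2002) = 2×63 + 12×94 + 2×141 = 126 + 1128 + 282 = 1536
link = 1912/1536 = 1.244792
Chained index = 100 × 1.064113 × 1.244792 = 132.4599

132.46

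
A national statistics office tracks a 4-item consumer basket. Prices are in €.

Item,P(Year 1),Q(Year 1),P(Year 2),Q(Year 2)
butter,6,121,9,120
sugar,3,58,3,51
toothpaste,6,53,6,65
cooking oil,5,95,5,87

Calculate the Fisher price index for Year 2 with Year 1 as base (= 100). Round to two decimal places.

121.32

Laspeyres component (base-period weights):
ΣP(Year 2)Q(Year 1) = 9×121 + 3×58 + 6×53 + 5×95 = 1089 + 174 + 318 + 475 = 2056
ΣP(Year 1)Q(Year 1) = 6×121 + 3×58 + 6×53 + 5×95 = 726 + 174 + 318 + 475 = 1693
L = 2056 / 1693 × 100 = 121.4412
Paasche component (current-period weights):
ΣP(Year 2)Q(Year 2) = 9×120 + 3×51 + 6×65 + 5×87 = 1080 + 153 + 390 + 435 = 2058
ΣP(Year 1)Q(Year 2) = 6×120 + 3×51 + 6×65 + 5×87 = 720 + 153 + 390 + 435 = 1698
P = 2058 / 1698 × 100 = 121.2014
Fisher = √(L × P) = √(121.4412 × 121.2014) = 121.3213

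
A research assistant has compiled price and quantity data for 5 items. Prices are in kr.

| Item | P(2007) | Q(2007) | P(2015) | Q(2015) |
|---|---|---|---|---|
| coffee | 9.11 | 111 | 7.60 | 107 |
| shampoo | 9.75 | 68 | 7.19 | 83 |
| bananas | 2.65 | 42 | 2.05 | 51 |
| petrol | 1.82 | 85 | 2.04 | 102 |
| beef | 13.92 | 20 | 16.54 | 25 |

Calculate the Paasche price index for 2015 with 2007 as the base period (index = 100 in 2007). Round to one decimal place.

87.1

Paasche price index uses current-period quantities as weights.
ΣP(2015)·Q(2015) = 7.60×107 + 7.19×83 + 2.05×51 + 2.04×102 + 16.54×25 = 813.2 + 596.77 + 104.55 + 208.08 + 413.5 = 2136.1
ΣP(2007)·Q(2015) = 9.11×107 + 9.75×83 + 2.65×51 + 1.82×102 + 13.92×25 = 974.77 + 809.25 + 135.15 + 185.64 + 348 = 2452.81
Index = 2136.1 / 2452.81 × 100 = 87.0879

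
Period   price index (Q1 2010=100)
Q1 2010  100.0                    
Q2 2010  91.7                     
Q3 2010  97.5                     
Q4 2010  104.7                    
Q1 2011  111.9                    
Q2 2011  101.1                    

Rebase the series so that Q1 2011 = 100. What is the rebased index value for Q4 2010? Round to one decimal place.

93.6

Rebased(Q4 2010) = 104.7 / 111.9 × 100 = 93.5657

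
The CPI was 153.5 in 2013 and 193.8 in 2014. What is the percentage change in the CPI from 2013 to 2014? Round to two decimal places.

26.25%

Change = (193.8 − 153.5) / 153.5 × 100
       = 40.3 / 153.5 × 100 = 26.2541%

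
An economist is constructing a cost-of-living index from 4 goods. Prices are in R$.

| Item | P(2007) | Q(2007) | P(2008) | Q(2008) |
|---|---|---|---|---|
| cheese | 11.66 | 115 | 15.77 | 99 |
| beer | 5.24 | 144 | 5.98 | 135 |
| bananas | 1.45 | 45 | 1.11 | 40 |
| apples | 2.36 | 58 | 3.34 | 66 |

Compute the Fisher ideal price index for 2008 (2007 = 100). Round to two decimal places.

Laspeyres component (base-period weights):
ΣP(2008)Q(2007) = 15.77×115 + 5.98×144 + 1.11×45 + 3.34×58 = 1813.55 + 861.12 + 49.95 + 193.72 = 2918.34
ΣP(2007)Q(2007) = 11.66×115 + 5.24×144 + 1.45×45 + 2.36×58 = 1340.9 + 754.56 + 65.25 + 136.88 = 2297.59
L = 2918.34 / 2297.59 × 100 = 127.0174
Paasche component (current-period weights):
ΣP(2008)Q(2008) = 15.77×99 + 5.98×135 + 1.11×40 + 3.34×66 = 1561.23 + 807.3 + 44.4 + 220.44 = 2633.37
ΣP(2007)Q(2008) = 11.66×99 + 5.24×135 + 1.45×40 + 2.36×66 = 1154.34 + 707.4 + 58 + 155.76 = 2075.5
P = 2633.37 / 2075.5 × 100 = 126.8788
Fisher = √(L × P) = √(127.0174 × 126.8788) = 126.9481

126.95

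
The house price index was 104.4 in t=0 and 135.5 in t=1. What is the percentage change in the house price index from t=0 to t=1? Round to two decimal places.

29.79%

Change = (135.5 − 104.4) / 104.4 × 100
       = 31.1 / 104.4 × 100 = 29.7893%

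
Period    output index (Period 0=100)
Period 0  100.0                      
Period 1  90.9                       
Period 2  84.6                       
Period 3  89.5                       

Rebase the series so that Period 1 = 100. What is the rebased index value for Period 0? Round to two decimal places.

110.01

Rebased(Period 0) = 100.0 / 90.9 × 100 = 110.0110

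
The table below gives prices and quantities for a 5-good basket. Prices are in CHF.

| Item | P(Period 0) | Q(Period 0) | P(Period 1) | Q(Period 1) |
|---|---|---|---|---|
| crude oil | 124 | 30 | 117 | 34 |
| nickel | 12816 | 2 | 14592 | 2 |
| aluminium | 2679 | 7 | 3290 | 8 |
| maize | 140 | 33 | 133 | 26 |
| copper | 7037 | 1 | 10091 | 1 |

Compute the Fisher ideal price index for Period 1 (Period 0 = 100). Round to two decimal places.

Laspeyres component (base-period weights):
ΣP(Period 1)Q(Period 0) = 117×30 + 14592×2 + 3290×7 + 133×33 + 10091×1 = 3510 + 29184 + 23030 + 4389 + 10091 = 70204
ΣP(Period 0)Q(Period 0) = 124×30 + 12816×2 + 2679×7 + 140×33 + 7037×1 = 3720 + 25632 + 18753 + 4620 + 7037 = 59762
L = 70204 / 59762 × 100 = 117.4726
Paasche component (current-period weights):
ΣP(Period 1)Q(Period 1) = 117×34 + 14592×2 + 3290×8 + 133×26 + 10091×1 = 3978 + 29184 + 26320 + 3458 + 10091 = 73031
ΣP(Period 0)Q(Period 1) = 124×34 + 12816×2 + 2679×8 + 140×26 + 7037×1 = 4216 + 25632 + 21432 + 3640 + 7037 = 61957
P = 73031 / 61957 × 100 = 117.8737
Fisher = √(L × P) = √(117.4726 × 117.8737) = 117.6730

117.67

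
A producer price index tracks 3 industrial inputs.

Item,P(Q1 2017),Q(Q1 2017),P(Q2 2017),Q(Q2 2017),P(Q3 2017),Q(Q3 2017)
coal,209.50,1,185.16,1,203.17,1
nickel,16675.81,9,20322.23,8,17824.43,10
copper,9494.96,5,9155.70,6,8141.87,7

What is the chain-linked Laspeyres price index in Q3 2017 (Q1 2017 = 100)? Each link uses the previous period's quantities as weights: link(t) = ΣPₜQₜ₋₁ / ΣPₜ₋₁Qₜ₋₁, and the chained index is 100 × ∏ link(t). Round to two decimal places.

Link Q1 2017→Q2 2017:
ΣP(Q2 2017)Q(Q1 2017) = 185.16×1 + 20322.23×9 + 9155.70×5 = 185.16 + 182900.07 + 45778.5 = 228863.73
ΣP(Q1 2017)Q(Q1 2017) = 209.50×1 + 16675.81×9 + 9494.96×5 = 209.5 + 150082.29 + 47474.8 = 197766.59
link = 228863.73/197766.59 = 1.157242
Link Q2 2017→Q3 2017:
ΣP(Q3 2017)Q(Q2 2017) = 203.17×1 + 17824.43×8 + 8141.87×6 = 203.17 + 142595.44 + 48851.22 = 191649.83
ΣP(Q2 2017)Q(Q2 2017) = 185.16×1 + 20322.23×8 + 9155.70×6 = 185.16 + 162577.84 + 54934.2 = 217697.2
link = 191649.83/217697.2 = 0.880350
Chained index = 100 × 1.157242 × 0.880350 = 101.8778

101.88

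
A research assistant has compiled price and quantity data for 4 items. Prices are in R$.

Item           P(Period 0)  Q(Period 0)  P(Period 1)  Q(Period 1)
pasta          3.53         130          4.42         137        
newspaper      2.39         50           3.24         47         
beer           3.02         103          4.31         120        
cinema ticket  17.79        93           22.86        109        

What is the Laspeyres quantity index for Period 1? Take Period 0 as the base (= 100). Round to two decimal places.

Laspeyres quantity index uses base-period prices as weights.
ΣP(Period 0)·Q(Period 1) = 3.53×137 + 2.39×47 + 3.02×120 + 17.79×109 = 483.61 + 112.33 + 362.4 + 1939.11 = 2897.45
ΣP(Period 0)·Q(Period 0) = 3.53×130 + 2.39×50 + 3.02×103 + 17.79×93 = 458.9 + 119.5 + 311.06 + 1654.47 = 2543.93
Index = 2897.45 / 2543.93 × 100 = 113.8966

113.90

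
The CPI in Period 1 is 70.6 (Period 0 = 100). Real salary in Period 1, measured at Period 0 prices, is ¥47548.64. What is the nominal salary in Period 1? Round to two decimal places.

33569.34

Nominal = Real × (Index/100) = 47548.64 × (70.6/100)
        = 47548.64 × 0.706 = 33569.3398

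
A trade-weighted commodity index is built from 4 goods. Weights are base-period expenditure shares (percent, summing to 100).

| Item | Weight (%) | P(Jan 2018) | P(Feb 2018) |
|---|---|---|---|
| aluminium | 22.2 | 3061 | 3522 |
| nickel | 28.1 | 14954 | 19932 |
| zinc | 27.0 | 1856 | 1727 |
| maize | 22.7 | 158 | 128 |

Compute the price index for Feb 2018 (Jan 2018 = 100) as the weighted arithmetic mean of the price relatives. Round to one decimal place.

106.5

aluminium: 22.2 × (3522/3061) = 22.2 × 1.150604 = 25.5434
nickel: 28.1 × (19932/14954) = 28.1 × 1.332888 = 37.4541
zinc: 27.0 × (1727/1856) = 27.0 × 0.930496 = 25.1234
maize: 22.7 × (128/158) = 22.7 × 0.810127 = 18.3899
Index = Σ wᵢ·(p₁ᵢ/p₀ᵢ) = 25.5434 + 37.4541 + 25.1234 + 18.3899 = 106.5108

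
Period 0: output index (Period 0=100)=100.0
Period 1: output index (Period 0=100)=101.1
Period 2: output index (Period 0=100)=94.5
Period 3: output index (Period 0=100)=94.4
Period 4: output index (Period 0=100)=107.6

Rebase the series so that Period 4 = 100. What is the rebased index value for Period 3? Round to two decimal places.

Rebased(Period 3) = 94.4 / 107.6 × 100 = 87.7323

87.73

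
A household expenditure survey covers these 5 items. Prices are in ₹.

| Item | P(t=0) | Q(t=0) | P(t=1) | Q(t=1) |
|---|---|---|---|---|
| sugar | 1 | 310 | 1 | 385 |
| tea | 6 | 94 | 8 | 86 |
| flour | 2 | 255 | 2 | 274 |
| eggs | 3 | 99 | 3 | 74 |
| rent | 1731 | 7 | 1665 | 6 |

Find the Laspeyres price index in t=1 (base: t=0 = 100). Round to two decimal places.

98.01

Laspeyres price index uses base-period quantities as weights.
ΣP(t=1)·Q(t=0) = 1×310 + 8×94 + 2×255 + 3×99 + 1665×7 = 310 + 752 + 510 + 297 + 11655 = 13524
ΣP(t=0)·Q(t=0) = 1×310 + 6×94 + 2×255 + 3×99 + 1731×7 = 310 + 564 + 510 + 297 + 12117 = 13798
Index = 13524 / 13798 × 100 = 98.0142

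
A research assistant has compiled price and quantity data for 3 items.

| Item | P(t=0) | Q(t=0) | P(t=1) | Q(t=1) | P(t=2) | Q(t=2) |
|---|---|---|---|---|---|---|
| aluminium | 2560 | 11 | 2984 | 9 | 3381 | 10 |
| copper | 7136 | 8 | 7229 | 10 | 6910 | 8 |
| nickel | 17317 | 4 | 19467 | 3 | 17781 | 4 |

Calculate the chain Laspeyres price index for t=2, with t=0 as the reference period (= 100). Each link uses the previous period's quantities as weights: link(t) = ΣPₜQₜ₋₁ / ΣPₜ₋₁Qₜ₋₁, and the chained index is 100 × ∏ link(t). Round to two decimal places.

105.83

Link t=0→t=1:
ΣP(t=1)Q(t=0) = 2984×11 + 7229×8 + 19467×4 = 32824 + 57832 + 77868 = 168524
ΣP(t=0)Q(t=0) = 2560×11 + 7136×8 + 17317×4 = 28160 + 57088 + 69268 = 154516
link = 168524/154516 = 1.090657
Link t=1→t=2:
ΣP(t=2)Q(t=1) = 3381×9 + 6910×10 + 17781×3 = 30429 + 69100 + 53343 = 152872
ΣP(t=1)Q(t=1) = 2984×9 + 7229×10 + 19467×3 = 26856 + 72290 + 58401 = 157547
link = 152872/157547 = 0.970326
Chained index = 100 × 1.090657 × 0.970326 = 105.8293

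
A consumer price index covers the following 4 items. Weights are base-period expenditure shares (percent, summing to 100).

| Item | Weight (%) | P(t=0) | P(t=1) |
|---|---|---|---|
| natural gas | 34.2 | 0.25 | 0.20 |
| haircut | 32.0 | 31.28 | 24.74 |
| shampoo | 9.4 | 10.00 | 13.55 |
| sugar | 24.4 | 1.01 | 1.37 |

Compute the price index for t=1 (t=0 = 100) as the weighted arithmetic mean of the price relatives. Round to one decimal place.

98.5

natural gas: 34.2 × (0.20/0.25) = 34.2 × 0.800000 = 27.3600
haircut: 32.0 × (24.74/31.28) = 32.0 × 0.790921 = 25.3095
shampoo: 9.4 × (13.55/10.00) = 9.4 × 1.355000 = 12.7370
sugar: 24.4 × (1.37/1.01) = 24.4 × 1.356436 = 33.0970
Index = Σ wᵢ·(p₁ᵢ/p₀ᵢ) = 27.3600 + 25.3095 + 12.7370 + 33.0970 = 98.5035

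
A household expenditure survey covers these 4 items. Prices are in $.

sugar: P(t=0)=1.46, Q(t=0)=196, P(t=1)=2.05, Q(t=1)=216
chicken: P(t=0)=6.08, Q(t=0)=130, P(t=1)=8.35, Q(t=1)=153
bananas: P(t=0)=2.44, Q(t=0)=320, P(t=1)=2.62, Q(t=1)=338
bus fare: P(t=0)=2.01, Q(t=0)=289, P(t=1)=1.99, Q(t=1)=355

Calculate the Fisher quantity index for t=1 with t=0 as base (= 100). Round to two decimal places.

Laspeyres component (base-period weights):
ΣP(t=0)Q(t=1) = 1.46×216 + 6.08×153 + 2.44×338 + 2.01×355 = 315.36 + 930.24 + 824.72 + 713.55 = 2783.87
ΣP(t=0)Q(t=0) = 1.46×196 + 6.08×130 + 2.44×320 + 2.01×289 = 286.16 + 790.4 + 780.8 + 580.89 = 2438.25
L = 2783.87 / 2438.25 × 100 = 114.1749
Paasche component (current-period weights):
ΣP(t=1)Q(t=1) = 2.05×216 + 8.35×153 + 2.62×338 + 1.99×355 = 442.8 + 1277.55 + 885.56 + 706.45 = 3312.36
ΣP(t=1)Q(t=0) = 2.05×196 + 8.35×130 + 2.62×320 + 1.99×289 = 401.8 + 1085.5 + 838.4 + 575.11 = 2900.81
P = 3312.36 / 2900.81 × 100 = 114.1874
Fisher = √(L × P) = √(114.1749 × 114.1874) = 114.1812

114.18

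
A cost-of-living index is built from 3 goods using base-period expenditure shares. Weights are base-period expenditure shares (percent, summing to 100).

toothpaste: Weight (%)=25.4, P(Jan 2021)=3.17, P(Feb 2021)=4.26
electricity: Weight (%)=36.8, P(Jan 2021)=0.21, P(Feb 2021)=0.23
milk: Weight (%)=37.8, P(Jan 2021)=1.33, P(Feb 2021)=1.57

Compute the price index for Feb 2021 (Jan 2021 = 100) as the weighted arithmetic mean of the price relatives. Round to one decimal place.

toothpaste: 25.4 × (4.26/3.17) = 25.4 × 1.343849 = 34.1338
electricity: 36.8 × (0.23/0.21) = 36.8 × 1.095238 = 40.3048
milk: 37.8 × (1.57/1.33) = 37.8 × 1.180451 = 44.6211
Index = Σ wᵢ·(p₁ᵢ/p₀ᵢ) = 34.1338 + 40.3048 + 44.6211 = 119.0596

119.1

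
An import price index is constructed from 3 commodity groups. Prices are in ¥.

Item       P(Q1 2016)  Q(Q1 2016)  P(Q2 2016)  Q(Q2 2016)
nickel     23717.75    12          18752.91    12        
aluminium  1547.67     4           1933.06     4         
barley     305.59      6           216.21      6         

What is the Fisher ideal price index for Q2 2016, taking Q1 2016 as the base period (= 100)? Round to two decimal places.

Laspeyres component (base-period weights):
ΣP(Q2 2016)Q(Q1 2016) = 18752.91×12 + 1933.06×4 + 216.21×6 = 225034.92 + 7732.24 + 1297.26 = 234064.42
ΣP(Q1 2016)Q(Q1 2016) = 23717.75×12 + 1547.67×4 + 305.59×6 = 284613 + 6190.68 + 1833.54 = 292637.22
L = 234064.42 / 292637.22 × 100 = 79.9845
Paasche component (current-period weights):
ΣP(Q2 2016)Q(Q2 2016) = 18752.91×12 + 1933.06×4 + 216.21×6 = 225034.92 + 7732.24 + 1297.26 = 234064.42
ΣP(Q1 2016)Q(Q2 2016) = 23717.75×12 + 1547.67×4 + 305.59×6 = 284613 + 6190.68 + 1833.54 = 292637.22
P = 234064.42 / 292637.22 × 100 = 79.9845
Fisher = √(L × P) = √(79.9845 × 79.9845) = 79.9845

79.98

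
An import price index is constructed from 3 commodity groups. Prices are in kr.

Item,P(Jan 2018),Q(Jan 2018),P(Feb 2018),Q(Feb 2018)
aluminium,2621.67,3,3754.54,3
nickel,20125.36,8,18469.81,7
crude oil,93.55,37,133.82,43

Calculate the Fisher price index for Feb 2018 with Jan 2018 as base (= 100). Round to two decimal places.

95.46

Laspeyres component (base-period weights):
ΣP(Feb 2018)Q(Jan 2018) = 3754.54×3 + 18469.81×8 + 133.82×37 = 11263.62 + 147758.48 + 4951.34 = 163973.44
ΣP(Jan 2018)Q(Jan 2018) = 2621.67×3 + 20125.36×8 + 93.55×37 = 7865.01 + 161002.88 + 3461.35 = 172329.24
L = 163973.44 / 172329.24 × 100 = 95.1513
Paasche component (current-period weights):
ΣP(Feb 2018)Q(Feb 2018) = 3754.54×3 + 18469.81×7 + 133.82×43 = 11263.62 + 129288.67 + 5754.26 = 146306.55
ΣP(Jan 2018)Q(Feb 2018) = 2621.67×3 + 20125.36×7 + 93.55×43 = 7865.01 + 140877.52 + 4022.65 = 152765.18
P = 146306.55 / 152765.18 × 100 = 95.7722
Fisher = √(L × P) = √(95.1513 × 95.7722) = 95.4612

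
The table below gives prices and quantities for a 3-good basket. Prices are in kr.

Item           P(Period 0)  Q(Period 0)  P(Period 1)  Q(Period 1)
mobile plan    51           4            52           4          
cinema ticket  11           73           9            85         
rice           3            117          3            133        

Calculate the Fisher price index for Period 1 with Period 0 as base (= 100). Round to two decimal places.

Laspeyres component (base-period weights):
ΣP(Period 1)Q(Period 0) = 52×4 + 9×73 + 3×117 = 208 + 657 + 351 = 1216
ΣP(Period 0)Q(Period 0) = 51×4 + 11×73 + 3×117 = 204 + 803 + 351 = 1358
L = 1216 / 1358 × 100 = 89.5434
Paasche component (current-period weights):
ΣP(Period 1)Q(Period 1) = 52×4 + 9×85 + 3×133 = 208 + 765 + 399 = 1372
ΣP(Period 0)Q(Period 1) = 51×4 + 11×85 + 3×133 = 204 + 935 + 399 = 1538
P = 1372 / 1538 × 100 = 89.2068
Fisher = √(L × P) = √(89.5434 × 89.2068) = 89.3749

89.37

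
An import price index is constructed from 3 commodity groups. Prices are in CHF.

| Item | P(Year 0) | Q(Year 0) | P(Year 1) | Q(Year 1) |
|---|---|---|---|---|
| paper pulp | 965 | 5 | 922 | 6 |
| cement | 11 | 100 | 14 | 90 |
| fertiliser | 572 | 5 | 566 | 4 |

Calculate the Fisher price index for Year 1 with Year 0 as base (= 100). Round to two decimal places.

100.25

Laspeyres component (base-period weights):
ΣP(Year 1)Q(Year 0) = 922×5 + 14×100 + 566×5 = 4610 + 1400 + 2830 = 8840
ΣP(Year 0)Q(Year 0) = 965×5 + 11×100 + 572×5 = 4825 + 1100 + 2860 = 8785
L = 8840 / 8785 × 100 = 100.6261
Paasche component (current-period weights):
ΣP(Year 1)Q(Year 1) = 922×6 + 14×90 + 566×4 = 5532 + 1260 + 2264 = 9056
ΣP(Year 0)Q(Year 1) = 965×6 + 11×90 + 572×4 = 5790 + 990 + 2288 = 9068
P = 9056 / 9068 × 100 = 99.8677
Fisher = √(L × P) = √(100.6261 × 99.8677) = 100.2461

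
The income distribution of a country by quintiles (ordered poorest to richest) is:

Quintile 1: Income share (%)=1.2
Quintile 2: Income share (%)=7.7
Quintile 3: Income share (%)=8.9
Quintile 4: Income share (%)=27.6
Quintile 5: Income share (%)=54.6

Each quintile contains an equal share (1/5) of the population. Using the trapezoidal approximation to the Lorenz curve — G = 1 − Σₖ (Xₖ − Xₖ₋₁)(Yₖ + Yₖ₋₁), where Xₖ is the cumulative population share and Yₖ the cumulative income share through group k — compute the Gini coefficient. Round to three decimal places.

Cumulative income shares Yₖ: 0.0120, 0.0890, 0.1780, 0.4540, 1.0000
Σ (Xₖ−Xₖ₋₁)(Yₖ+Yₖ₋₁) = (1/5)(0.0120+0.0000) + (1/5)(0.0890+0.0120) + (1/5)(0.1780+0.0890) + (1/5)(0.4540+0.1780) + (1/5)(1.0000+0.4540)
  = 0.0024 + 0.0202 + 0.0534 + 0.1264 + 0.2908 = 0.4932
G = 1 − 0.4932 = 0.5068

0.507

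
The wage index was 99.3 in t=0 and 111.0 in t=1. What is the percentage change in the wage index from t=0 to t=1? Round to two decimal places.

11.78%

Change = (111.0 − 99.3) / 99.3 × 100
       = 11.7 / 99.3 × 100 = 11.7825%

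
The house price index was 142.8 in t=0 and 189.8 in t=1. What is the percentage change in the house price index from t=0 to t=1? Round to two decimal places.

32.91%

Change = (189.8 − 142.8) / 142.8 × 100
       = 47.0 / 142.8 × 100 = 32.9132%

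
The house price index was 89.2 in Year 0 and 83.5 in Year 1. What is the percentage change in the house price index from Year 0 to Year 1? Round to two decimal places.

Change = (83.5 − 89.2) / 89.2 × 100
       = -5.7 / 89.2 × 100 = -6.3901%

-6.39%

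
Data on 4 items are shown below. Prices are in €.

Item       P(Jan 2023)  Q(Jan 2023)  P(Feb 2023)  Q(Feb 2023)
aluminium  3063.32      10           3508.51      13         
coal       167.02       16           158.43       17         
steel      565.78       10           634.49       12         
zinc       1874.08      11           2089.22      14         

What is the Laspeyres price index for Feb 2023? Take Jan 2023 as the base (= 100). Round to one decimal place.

Laspeyres price index uses base-period quantities as weights.
ΣP(Feb 2023)·Q(Jan 2023) = 3508.51×10 + 158.43×16 + 634.49×10 + 2089.22×11 = 35085.1 + 2534.88 + 6344.9 + 22981.42 = 66946.3
ΣP(Jan 2023)·Q(Jan 2023) = 3063.32×10 + 167.02×16 + 565.78×10 + 1874.08×11 = 30633.2 + 2672.32 + 5657.8 + 20614.88 = 59578.2
Index = 66946.3 / 59578.2 × 100 = 112.3671

112.4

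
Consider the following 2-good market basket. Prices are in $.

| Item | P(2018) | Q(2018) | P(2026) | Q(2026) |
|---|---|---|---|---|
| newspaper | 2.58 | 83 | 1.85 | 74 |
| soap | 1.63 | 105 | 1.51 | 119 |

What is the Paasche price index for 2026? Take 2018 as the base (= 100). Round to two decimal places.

Paasche price index uses current-period quantities as weights.
ΣP(2026)·Q(2026) = 1.85×74 + 1.51×119 = 136.9 + 179.69 = 316.59
ΣP(2018)·Q(2026) = 2.58×74 + 1.63×119 = 190.92 + 193.97 = 384.89
Index = 316.59 / 384.89 × 100 = 82.2547

82.25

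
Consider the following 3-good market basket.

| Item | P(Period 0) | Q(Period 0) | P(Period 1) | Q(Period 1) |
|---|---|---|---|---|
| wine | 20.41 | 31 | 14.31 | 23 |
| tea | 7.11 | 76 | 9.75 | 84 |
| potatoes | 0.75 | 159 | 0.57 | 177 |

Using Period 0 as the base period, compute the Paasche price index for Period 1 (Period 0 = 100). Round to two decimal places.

Paasche price index uses current-period quantities as weights.
ΣP(Period 1)·Q(Period 1) = 14.31×23 + 9.75×84 + 0.57×177 = 329.13 + 819 + 100.89 = 1249.02
ΣP(Period 0)·Q(Period 1) = 20.41×23 + 7.11×84 + 0.75×177 = 469.43 + 597.24 + 132.75 = 1199.42
Index = 1249.02 / 1199.42 × 100 = 104.1353

104.14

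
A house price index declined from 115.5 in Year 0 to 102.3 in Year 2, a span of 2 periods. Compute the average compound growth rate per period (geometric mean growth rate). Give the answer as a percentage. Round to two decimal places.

Growth factor = (102.3/115.5)^(1/2) = (0.885714)^(1/2) = 0.941124
Growth rate = 0.941124 − 1 = -0.058876 = -5.8876%

-5.89%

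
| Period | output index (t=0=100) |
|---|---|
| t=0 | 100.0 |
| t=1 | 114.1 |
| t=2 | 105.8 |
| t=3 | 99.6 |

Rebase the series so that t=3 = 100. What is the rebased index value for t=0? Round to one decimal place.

Rebased(t=0) = 100.0 / 99.6 × 100 = 100.4016

100.4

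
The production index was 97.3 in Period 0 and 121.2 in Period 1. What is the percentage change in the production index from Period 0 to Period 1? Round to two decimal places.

24.56%

Change = (121.2 − 97.3) / 97.3 × 100
       = 23.9 / 97.3 × 100 = 24.5632%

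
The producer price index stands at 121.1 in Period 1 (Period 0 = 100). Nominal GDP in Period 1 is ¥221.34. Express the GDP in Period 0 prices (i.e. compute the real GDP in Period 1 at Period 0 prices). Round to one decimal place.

Real = Nominal ÷ (Index/100) = 221.34 ÷ (121.1/100)
     = 221.34 ÷ 1.211 = 182.7746

182.8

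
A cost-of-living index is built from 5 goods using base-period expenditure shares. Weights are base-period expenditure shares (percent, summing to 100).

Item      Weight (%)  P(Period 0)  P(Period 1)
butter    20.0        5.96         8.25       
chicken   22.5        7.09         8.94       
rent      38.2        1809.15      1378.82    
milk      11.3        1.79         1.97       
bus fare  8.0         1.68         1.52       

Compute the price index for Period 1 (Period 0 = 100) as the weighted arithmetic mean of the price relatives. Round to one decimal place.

104.8

butter: 20.0 × (8.25/5.96) = 20.0 × 1.384228 = 27.6846
chicken: 22.5 × (8.94/7.09) = 22.5 × 1.260931 = 28.3709
rent: 38.2 × (1378.82/1809.15) = 38.2 × 0.762137 = 29.1136
milk: 11.3 × (1.97/1.79) = 11.3 × 1.100559 = 12.4363
bus fare: 8.0 × (1.52/1.68) = 8.0 × 0.904762 = 7.2381
Index = Σ wᵢ·(p₁ᵢ/p₀ᵢ) = 27.6846 + 28.3709 + 29.1136 + 12.4363 + 7.2381 = 104.8435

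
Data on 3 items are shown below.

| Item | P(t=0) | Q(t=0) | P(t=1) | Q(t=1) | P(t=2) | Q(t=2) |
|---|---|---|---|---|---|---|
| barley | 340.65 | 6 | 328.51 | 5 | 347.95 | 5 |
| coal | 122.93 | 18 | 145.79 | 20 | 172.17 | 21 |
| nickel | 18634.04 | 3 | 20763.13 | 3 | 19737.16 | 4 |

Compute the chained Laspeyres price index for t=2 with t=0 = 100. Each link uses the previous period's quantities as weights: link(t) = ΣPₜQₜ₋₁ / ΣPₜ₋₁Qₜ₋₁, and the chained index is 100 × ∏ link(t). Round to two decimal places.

Link t=0→t=1:
ΣP(t=1)Q(t=0) = 328.51×6 + 145.79×18 + 20763.13×3 = 1971.06 + 2624.22 + 62289.39 = 66884.67
ΣP(t=0)Q(t=0) = 340.65×6 + 122.93×18 + 18634.04×3 = 2043.9 + 2212.74 + 55902.12 = 60158.76
link = 66884.67/60158.76 = 1.111803
Link t=1→t=2:
ΣP(t=2)Q(t=1) = 347.95×5 + 172.17×20 + 19737.16×3 = 1739.75 + 3443.4 + 59211.48 = 64394.63
ΣP(t=1)Q(t=1) = 328.51×5 + 145.79×20 + 20763.13×3 = 1642.55 + 2915.8 + 62289.39 = 66847.74
link = 64394.63/66847.74 = 0.963303
Chained index = 100 × 1.111803 × 0.963303 = 107.1003

107.10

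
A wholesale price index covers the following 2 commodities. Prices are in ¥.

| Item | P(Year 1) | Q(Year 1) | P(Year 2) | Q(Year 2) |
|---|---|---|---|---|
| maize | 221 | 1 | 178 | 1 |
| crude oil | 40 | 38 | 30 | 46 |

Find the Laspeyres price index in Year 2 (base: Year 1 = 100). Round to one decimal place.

Laspeyres price index uses base-period quantities as weights.
ΣP(Year 2)·Q(Year 1) = 178×1 + 30×38 = 178 + 1140 = 1318
ΣP(Year 1)·Q(Year 1) = 221×1 + 40×38 = 221 + 1520 = 1741
Index = 1318 / 1741 × 100 = 75.7036

75.7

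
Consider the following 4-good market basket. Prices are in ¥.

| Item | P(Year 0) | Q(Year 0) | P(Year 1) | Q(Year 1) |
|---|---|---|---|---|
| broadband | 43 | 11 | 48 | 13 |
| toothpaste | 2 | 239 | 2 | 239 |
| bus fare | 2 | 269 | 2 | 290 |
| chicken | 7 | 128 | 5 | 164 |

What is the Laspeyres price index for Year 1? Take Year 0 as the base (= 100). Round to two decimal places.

91.57

Laspeyres price index uses base-period quantities as weights.
ΣP(Year 1)·Q(Year 0) = 48×11 + 2×239 + 2×269 + 5×128 = 528 + 478 + 538 + 640 = 2184
ΣP(Year 0)·Q(Year 0) = 43×11 + 2×239 + 2×269 + 7×128 = 473 + 478 + 538 + 896 = 2385
Index = 2184 / 2385 × 100 = 91.5723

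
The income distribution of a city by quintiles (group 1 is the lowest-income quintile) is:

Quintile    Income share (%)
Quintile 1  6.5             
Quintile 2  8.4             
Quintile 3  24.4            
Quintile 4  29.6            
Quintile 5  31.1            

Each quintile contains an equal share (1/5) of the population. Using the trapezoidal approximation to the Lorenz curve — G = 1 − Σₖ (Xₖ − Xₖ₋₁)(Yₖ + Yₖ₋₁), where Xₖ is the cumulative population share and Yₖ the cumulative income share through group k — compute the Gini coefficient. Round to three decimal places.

0.282

Cumulative income shares Yₖ: 0.0650, 0.1490, 0.3930, 0.6890, 1.0000
Σ (Xₖ−Xₖ₋₁)(Yₖ+Yₖ₋₁) = (1/5)(0.0650+0.0000) + (1/5)(0.1490+0.0650) + (1/5)(0.3930+0.1490) + (1/5)(0.6890+0.3930) + (1/5)(1.0000+0.6890)
  = 0.0130 + 0.0428 + 0.1084 + 0.2164 + 0.3378 = 0.7184
G = 1 − 0.7184 = 0.2816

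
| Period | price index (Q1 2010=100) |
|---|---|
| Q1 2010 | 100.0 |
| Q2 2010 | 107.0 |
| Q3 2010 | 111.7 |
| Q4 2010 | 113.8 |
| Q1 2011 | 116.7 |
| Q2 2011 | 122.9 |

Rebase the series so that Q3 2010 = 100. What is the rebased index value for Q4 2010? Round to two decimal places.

Rebased(Q4 2010) = 113.8 / 111.7 × 100 = 101.8800

101.88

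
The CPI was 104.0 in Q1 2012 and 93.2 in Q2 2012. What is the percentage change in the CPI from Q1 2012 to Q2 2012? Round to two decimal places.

Change = (93.2 − 104.0) / 104.0 × 100
       = -10.8 / 104.0 × 100 = -10.3846%

-10.38%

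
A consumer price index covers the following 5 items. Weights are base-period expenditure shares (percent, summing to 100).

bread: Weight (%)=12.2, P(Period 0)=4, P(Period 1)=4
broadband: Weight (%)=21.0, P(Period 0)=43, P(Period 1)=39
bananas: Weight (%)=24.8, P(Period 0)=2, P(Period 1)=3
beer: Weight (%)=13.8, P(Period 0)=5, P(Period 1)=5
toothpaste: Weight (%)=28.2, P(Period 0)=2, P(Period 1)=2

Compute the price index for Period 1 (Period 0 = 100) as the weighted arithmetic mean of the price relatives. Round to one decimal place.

110.4

bread: 12.2 × (4/4) = 12.2 × 1.000000 = 12.2000
broadband: 21.0 × (39/43) = 21.0 × 0.906977 = 19.0465
bananas: 24.8 × (3/2) = 24.8 × 1.500000 = 37.2000
beer: 13.8 × (5/5) = 13.8 × 1.000000 = 13.8000
toothpaste: 28.2 × (2/2) = 28.2 × 1.000000 = 28.2000
Index = Σ wᵢ·(p₁ᵢ/p₀ᵢ) = 12.2000 + 19.0465 + 37.2000 + 13.8000 + 28.2000 = 110.4465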